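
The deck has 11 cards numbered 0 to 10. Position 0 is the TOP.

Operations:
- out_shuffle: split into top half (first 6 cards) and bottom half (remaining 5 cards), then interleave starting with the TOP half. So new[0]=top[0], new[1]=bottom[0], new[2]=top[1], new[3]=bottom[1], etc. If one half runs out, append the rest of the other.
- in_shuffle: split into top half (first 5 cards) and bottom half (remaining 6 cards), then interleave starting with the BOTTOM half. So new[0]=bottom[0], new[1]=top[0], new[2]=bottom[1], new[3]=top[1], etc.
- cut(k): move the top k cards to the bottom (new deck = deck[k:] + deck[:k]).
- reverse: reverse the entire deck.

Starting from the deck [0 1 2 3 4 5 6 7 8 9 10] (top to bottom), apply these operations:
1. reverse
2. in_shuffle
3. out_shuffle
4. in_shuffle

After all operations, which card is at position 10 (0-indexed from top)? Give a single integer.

After op 1 (reverse): [10 9 8 7 6 5 4 3 2 1 0]
After op 2 (in_shuffle): [5 10 4 9 3 8 2 7 1 6 0]
After op 3 (out_shuffle): [5 2 10 7 4 1 9 6 3 0 8]
After op 4 (in_shuffle): [1 5 9 2 6 10 3 7 0 4 8]
Position 10: card 8.

Answer: 8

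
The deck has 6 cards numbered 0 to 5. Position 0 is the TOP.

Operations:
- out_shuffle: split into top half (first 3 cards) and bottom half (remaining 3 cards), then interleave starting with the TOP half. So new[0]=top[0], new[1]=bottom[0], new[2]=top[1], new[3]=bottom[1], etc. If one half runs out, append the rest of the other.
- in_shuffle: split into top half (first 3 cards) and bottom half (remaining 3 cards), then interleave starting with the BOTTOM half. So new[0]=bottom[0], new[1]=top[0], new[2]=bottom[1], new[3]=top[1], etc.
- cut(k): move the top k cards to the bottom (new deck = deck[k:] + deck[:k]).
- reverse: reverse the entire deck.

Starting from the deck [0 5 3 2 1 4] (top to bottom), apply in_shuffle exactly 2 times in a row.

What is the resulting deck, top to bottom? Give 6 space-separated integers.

Answer: 5 2 4 0 3 1

Derivation:
After op 1 (in_shuffle): [2 0 1 5 4 3]
After op 2 (in_shuffle): [5 2 4 0 3 1]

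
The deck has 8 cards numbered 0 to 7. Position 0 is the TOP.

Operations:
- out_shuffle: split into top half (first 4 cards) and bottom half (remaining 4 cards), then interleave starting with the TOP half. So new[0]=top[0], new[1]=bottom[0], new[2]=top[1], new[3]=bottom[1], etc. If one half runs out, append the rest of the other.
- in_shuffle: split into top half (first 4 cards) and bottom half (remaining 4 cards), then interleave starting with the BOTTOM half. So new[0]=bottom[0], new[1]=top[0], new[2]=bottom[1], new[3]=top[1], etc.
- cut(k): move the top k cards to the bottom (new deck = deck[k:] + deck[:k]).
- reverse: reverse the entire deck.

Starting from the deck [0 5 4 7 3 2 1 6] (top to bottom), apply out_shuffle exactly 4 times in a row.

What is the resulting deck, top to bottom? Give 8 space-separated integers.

After op 1 (out_shuffle): [0 3 5 2 4 1 7 6]
After op 2 (out_shuffle): [0 4 3 1 5 7 2 6]
After op 3 (out_shuffle): [0 5 4 7 3 2 1 6]
After op 4 (out_shuffle): [0 3 5 2 4 1 7 6]

Answer: 0 3 5 2 4 1 7 6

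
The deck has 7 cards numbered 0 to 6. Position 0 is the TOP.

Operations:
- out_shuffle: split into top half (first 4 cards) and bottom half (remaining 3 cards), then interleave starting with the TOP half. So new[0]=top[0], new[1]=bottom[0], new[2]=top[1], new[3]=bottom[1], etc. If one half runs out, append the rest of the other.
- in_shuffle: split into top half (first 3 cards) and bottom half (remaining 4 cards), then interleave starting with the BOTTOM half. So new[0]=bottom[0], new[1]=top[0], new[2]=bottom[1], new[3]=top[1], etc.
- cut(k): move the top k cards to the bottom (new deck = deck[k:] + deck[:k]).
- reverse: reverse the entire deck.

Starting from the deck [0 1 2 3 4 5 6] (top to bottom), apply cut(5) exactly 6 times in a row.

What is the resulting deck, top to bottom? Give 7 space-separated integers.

Answer: 2 3 4 5 6 0 1

Derivation:
After op 1 (cut(5)): [5 6 0 1 2 3 4]
After op 2 (cut(5)): [3 4 5 6 0 1 2]
After op 3 (cut(5)): [1 2 3 4 5 6 0]
After op 4 (cut(5)): [6 0 1 2 3 4 5]
After op 5 (cut(5)): [4 5 6 0 1 2 3]
After op 6 (cut(5)): [2 3 4 5 6 0 1]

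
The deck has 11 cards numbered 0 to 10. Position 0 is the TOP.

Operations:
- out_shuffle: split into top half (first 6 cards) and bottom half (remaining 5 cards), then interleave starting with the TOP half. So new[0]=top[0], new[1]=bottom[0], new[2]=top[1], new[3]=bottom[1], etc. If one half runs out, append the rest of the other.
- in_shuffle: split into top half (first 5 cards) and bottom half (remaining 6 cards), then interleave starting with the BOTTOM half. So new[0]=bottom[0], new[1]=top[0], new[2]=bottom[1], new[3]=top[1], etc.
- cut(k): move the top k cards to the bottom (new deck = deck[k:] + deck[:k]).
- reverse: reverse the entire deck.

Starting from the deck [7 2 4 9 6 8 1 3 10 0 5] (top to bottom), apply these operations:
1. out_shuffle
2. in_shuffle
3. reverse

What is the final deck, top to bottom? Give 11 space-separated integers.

Answer: 8 4 5 3 6 2 0 1 9 7 10

Derivation:
After op 1 (out_shuffle): [7 1 2 3 4 10 9 0 6 5 8]
After op 2 (in_shuffle): [10 7 9 1 0 2 6 3 5 4 8]
After op 3 (reverse): [8 4 5 3 6 2 0 1 9 7 10]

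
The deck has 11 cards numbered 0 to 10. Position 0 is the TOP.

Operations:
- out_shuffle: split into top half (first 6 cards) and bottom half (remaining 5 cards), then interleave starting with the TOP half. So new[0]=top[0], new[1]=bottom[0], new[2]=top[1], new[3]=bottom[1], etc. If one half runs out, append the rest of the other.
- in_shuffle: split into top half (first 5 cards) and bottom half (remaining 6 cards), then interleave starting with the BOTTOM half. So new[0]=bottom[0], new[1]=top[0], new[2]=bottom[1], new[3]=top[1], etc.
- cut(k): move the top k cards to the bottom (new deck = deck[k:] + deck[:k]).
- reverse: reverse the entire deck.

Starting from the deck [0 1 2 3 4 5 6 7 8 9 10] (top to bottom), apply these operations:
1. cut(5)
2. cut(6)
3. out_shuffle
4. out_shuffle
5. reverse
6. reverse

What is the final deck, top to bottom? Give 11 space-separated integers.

After op 1 (cut(5)): [5 6 7 8 9 10 0 1 2 3 4]
After op 2 (cut(6)): [0 1 2 3 4 5 6 7 8 9 10]
After op 3 (out_shuffle): [0 6 1 7 2 8 3 9 4 10 5]
After op 4 (out_shuffle): [0 3 6 9 1 4 7 10 2 5 8]
After op 5 (reverse): [8 5 2 10 7 4 1 9 6 3 0]
After op 6 (reverse): [0 3 6 9 1 4 7 10 2 5 8]

Answer: 0 3 6 9 1 4 7 10 2 5 8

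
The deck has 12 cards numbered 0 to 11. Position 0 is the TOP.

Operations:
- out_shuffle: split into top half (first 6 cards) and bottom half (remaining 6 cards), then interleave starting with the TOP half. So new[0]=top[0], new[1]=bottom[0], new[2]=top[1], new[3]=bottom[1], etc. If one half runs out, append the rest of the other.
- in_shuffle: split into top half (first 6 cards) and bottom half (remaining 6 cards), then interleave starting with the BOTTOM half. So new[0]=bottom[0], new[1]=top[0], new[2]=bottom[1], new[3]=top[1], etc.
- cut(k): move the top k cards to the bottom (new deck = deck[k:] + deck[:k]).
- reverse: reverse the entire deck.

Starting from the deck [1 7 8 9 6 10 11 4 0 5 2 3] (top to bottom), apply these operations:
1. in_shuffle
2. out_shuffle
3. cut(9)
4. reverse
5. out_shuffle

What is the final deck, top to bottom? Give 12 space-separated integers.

Answer: 0 1 6 5 7 11 2 10 4 8 9 3

Derivation:
After op 1 (in_shuffle): [11 1 4 7 0 8 5 9 2 6 3 10]
After op 2 (out_shuffle): [11 5 1 9 4 2 7 6 0 3 8 10]
After op 3 (cut(9)): [3 8 10 11 5 1 9 4 2 7 6 0]
After op 4 (reverse): [0 6 7 2 4 9 1 5 11 10 8 3]
After op 5 (out_shuffle): [0 1 6 5 7 11 2 10 4 8 9 3]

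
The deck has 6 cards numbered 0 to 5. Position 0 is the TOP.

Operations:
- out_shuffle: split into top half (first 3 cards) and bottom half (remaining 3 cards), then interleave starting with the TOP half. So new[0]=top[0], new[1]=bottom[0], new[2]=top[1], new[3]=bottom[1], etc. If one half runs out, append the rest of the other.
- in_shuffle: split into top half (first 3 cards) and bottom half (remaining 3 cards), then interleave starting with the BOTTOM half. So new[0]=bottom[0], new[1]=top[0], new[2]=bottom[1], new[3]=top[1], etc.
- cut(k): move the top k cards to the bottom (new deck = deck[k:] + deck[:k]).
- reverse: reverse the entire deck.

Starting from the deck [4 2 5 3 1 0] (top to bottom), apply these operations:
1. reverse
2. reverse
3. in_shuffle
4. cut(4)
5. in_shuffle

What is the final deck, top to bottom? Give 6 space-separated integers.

After op 1 (reverse): [0 1 3 5 2 4]
After op 2 (reverse): [4 2 5 3 1 0]
After op 3 (in_shuffle): [3 4 1 2 0 5]
After op 4 (cut(4)): [0 5 3 4 1 2]
After op 5 (in_shuffle): [4 0 1 5 2 3]

Answer: 4 0 1 5 2 3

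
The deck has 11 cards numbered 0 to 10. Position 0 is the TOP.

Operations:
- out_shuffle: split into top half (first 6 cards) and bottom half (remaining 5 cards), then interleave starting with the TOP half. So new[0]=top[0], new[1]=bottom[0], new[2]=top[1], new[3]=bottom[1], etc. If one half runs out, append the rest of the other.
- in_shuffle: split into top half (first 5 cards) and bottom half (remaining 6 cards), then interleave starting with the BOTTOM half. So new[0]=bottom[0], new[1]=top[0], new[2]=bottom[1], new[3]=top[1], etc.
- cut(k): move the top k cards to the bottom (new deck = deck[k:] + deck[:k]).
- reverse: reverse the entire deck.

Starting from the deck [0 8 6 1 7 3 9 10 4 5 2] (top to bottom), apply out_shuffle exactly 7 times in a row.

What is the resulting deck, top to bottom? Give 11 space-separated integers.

After op 1 (out_shuffle): [0 9 8 10 6 4 1 5 7 2 3]
After op 2 (out_shuffle): [0 1 9 5 8 7 10 2 6 3 4]
After op 3 (out_shuffle): [0 10 1 2 9 6 5 3 8 4 7]
After op 4 (out_shuffle): [0 5 10 3 1 8 2 4 9 7 6]
After op 5 (out_shuffle): [0 2 5 4 10 9 3 7 1 6 8]
After op 6 (out_shuffle): [0 3 2 7 5 1 4 6 10 8 9]
After op 7 (out_shuffle): [0 4 3 6 2 10 7 8 5 9 1]

Answer: 0 4 3 6 2 10 7 8 5 9 1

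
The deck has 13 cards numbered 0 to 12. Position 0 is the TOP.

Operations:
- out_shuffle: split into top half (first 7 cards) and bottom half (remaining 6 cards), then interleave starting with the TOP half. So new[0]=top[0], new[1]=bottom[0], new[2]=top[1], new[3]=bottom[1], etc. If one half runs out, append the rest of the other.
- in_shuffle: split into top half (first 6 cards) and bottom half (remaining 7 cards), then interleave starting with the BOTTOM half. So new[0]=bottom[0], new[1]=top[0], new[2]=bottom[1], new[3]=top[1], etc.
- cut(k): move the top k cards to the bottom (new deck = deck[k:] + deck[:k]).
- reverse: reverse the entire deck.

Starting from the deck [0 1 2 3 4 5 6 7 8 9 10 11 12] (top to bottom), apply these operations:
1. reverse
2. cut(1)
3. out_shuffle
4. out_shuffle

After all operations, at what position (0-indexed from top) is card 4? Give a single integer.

Answer: 2

Derivation:
After op 1 (reverse): [12 11 10 9 8 7 6 5 4 3 2 1 0]
After op 2 (cut(1)): [11 10 9 8 7 6 5 4 3 2 1 0 12]
After op 3 (out_shuffle): [11 4 10 3 9 2 8 1 7 0 6 12 5]
After op 4 (out_shuffle): [11 1 4 7 10 0 3 6 9 12 2 5 8]
Card 4 is at position 2.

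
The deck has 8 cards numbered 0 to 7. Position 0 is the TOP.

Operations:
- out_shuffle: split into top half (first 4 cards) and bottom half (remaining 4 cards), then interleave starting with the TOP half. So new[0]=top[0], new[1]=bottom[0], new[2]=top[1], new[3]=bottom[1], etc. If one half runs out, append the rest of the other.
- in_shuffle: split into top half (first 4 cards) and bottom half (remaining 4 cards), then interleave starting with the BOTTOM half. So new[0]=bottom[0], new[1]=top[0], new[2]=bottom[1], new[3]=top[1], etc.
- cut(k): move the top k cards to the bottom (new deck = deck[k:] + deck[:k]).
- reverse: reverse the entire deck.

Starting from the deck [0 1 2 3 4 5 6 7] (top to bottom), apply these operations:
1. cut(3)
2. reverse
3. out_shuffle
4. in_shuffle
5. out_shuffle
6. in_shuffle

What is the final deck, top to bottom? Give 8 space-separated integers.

Answer: 4 0 3 7 6 2 5 1

Derivation:
After op 1 (cut(3)): [3 4 5 6 7 0 1 2]
After op 2 (reverse): [2 1 0 7 6 5 4 3]
After op 3 (out_shuffle): [2 6 1 5 0 4 7 3]
After op 4 (in_shuffle): [0 2 4 6 7 1 3 5]
After op 5 (out_shuffle): [0 7 2 1 4 3 6 5]
After op 6 (in_shuffle): [4 0 3 7 6 2 5 1]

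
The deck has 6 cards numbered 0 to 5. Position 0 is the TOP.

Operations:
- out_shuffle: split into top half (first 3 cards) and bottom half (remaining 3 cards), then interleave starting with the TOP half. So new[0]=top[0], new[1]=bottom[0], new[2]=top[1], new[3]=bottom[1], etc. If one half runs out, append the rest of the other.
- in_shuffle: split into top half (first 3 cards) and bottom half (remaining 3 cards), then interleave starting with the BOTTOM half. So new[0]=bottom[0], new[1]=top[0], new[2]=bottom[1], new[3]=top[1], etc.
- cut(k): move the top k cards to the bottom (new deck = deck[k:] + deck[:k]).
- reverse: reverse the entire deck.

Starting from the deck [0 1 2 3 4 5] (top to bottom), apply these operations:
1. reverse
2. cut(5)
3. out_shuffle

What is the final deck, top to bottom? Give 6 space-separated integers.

After op 1 (reverse): [5 4 3 2 1 0]
After op 2 (cut(5)): [0 5 4 3 2 1]
After op 3 (out_shuffle): [0 3 5 2 4 1]

Answer: 0 3 5 2 4 1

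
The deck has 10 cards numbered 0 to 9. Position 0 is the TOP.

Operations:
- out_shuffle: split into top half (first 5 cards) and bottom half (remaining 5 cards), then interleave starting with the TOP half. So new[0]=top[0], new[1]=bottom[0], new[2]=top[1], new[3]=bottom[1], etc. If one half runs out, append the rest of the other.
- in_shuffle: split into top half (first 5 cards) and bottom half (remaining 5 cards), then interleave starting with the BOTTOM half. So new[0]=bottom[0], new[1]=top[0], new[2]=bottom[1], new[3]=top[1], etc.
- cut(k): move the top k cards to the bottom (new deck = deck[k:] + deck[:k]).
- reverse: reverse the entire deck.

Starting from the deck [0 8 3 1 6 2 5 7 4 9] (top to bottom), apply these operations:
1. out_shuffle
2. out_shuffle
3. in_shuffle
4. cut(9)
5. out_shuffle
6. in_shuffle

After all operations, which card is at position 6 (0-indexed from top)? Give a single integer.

Answer: 7

Derivation:
After op 1 (out_shuffle): [0 2 8 5 3 7 1 4 6 9]
After op 2 (out_shuffle): [0 7 2 1 8 4 5 6 3 9]
After op 3 (in_shuffle): [4 0 5 7 6 2 3 1 9 8]
After op 4 (cut(9)): [8 4 0 5 7 6 2 3 1 9]
After op 5 (out_shuffle): [8 6 4 2 0 3 5 1 7 9]
After op 6 (in_shuffle): [3 8 5 6 1 4 7 2 9 0]
Position 6: card 7.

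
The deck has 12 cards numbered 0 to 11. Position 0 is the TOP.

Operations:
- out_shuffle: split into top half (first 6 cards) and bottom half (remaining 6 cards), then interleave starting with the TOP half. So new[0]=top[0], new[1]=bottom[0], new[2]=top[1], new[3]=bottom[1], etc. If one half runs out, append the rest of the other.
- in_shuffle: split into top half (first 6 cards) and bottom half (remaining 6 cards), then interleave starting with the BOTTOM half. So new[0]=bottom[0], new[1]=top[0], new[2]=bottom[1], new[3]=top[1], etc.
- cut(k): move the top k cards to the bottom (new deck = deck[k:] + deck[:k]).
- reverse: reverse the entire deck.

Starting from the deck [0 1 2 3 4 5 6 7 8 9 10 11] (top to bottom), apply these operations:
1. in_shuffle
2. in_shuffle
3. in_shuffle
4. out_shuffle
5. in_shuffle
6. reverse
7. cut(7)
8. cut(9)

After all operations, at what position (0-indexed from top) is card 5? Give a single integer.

Answer: 8

Derivation:
After op 1 (in_shuffle): [6 0 7 1 8 2 9 3 10 4 11 5]
After op 2 (in_shuffle): [9 6 3 0 10 7 4 1 11 8 5 2]
After op 3 (in_shuffle): [4 9 1 6 11 3 8 0 5 10 2 7]
After op 4 (out_shuffle): [4 8 9 0 1 5 6 10 11 2 3 7]
After op 5 (in_shuffle): [6 4 10 8 11 9 2 0 3 1 7 5]
After op 6 (reverse): [5 7 1 3 0 2 9 11 8 10 4 6]
After op 7 (cut(7)): [11 8 10 4 6 5 7 1 3 0 2 9]
After op 8 (cut(9)): [0 2 9 11 8 10 4 6 5 7 1 3]
Card 5 is at position 8.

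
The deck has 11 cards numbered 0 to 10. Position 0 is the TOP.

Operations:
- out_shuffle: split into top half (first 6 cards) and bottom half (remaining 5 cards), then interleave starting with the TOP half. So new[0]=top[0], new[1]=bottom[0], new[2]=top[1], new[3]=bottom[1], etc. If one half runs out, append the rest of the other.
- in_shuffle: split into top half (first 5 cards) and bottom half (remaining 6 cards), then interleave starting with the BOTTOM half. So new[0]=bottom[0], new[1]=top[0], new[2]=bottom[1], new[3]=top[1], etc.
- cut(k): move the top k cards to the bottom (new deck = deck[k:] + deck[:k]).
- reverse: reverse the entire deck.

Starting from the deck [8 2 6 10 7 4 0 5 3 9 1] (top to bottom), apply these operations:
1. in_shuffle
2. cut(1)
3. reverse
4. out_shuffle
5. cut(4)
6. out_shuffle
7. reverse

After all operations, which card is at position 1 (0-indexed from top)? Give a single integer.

After op 1 (in_shuffle): [4 8 0 2 5 6 3 10 9 7 1]
After op 2 (cut(1)): [8 0 2 5 6 3 10 9 7 1 4]
After op 3 (reverse): [4 1 7 9 10 3 6 5 2 0 8]
After op 4 (out_shuffle): [4 6 1 5 7 2 9 0 10 8 3]
After op 5 (cut(4)): [7 2 9 0 10 8 3 4 6 1 5]
After op 6 (out_shuffle): [7 3 2 4 9 6 0 1 10 5 8]
After op 7 (reverse): [8 5 10 1 0 6 9 4 2 3 7]
Position 1: card 5.

Answer: 5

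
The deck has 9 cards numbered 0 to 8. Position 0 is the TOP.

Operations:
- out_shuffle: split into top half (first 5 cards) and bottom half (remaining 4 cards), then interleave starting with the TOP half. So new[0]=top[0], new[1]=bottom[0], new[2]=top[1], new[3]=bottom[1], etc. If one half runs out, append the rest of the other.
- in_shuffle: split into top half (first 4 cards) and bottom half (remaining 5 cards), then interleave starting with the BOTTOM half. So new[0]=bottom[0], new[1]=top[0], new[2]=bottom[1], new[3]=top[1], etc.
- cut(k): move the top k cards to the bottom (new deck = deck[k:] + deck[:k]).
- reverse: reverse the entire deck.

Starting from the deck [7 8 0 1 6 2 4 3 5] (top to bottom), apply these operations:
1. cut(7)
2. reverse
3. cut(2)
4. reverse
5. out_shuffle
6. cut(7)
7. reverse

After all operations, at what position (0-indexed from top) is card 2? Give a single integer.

Answer: 6

Derivation:
After op 1 (cut(7)): [3 5 7 8 0 1 6 2 4]
After op 2 (reverse): [4 2 6 1 0 8 7 5 3]
After op 3 (cut(2)): [6 1 0 8 7 5 3 4 2]
After op 4 (reverse): [2 4 3 5 7 8 0 1 6]
After op 5 (out_shuffle): [2 8 4 0 3 1 5 6 7]
After op 6 (cut(7)): [6 7 2 8 4 0 3 1 5]
After op 7 (reverse): [5 1 3 0 4 8 2 7 6]
Card 2 is at position 6.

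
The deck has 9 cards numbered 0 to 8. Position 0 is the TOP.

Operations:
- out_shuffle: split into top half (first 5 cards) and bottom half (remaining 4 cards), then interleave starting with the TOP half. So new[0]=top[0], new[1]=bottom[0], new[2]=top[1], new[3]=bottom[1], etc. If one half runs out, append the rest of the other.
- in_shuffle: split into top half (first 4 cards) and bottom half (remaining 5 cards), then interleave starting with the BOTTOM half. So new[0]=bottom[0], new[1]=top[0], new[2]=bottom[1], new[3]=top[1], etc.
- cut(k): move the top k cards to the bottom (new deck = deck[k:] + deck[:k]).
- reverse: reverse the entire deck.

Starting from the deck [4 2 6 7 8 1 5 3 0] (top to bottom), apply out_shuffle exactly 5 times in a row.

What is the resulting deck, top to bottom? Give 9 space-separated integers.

After op 1 (out_shuffle): [4 1 2 5 6 3 7 0 8]
After op 2 (out_shuffle): [4 3 1 7 2 0 5 8 6]
After op 3 (out_shuffle): [4 0 3 5 1 8 7 6 2]
After op 4 (out_shuffle): [4 8 0 7 3 6 5 2 1]
After op 5 (out_shuffle): [4 6 8 5 0 2 7 1 3]

Answer: 4 6 8 5 0 2 7 1 3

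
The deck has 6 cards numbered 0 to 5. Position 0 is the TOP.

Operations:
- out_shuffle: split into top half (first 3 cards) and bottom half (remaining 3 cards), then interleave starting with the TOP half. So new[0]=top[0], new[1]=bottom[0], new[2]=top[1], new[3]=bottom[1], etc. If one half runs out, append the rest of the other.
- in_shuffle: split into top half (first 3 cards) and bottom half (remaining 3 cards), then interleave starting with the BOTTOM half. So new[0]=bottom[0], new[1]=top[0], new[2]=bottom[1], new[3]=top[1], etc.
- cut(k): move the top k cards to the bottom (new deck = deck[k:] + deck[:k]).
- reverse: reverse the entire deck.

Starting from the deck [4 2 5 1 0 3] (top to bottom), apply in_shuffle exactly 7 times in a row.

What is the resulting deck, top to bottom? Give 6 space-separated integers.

Answer: 1 4 0 2 3 5

Derivation:
After op 1 (in_shuffle): [1 4 0 2 3 5]
After op 2 (in_shuffle): [2 1 3 4 5 0]
After op 3 (in_shuffle): [4 2 5 1 0 3]
After op 4 (in_shuffle): [1 4 0 2 3 5]
After op 5 (in_shuffle): [2 1 3 4 5 0]
After op 6 (in_shuffle): [4 2 5 1 0 3]
After op 7 (in_shuffle): [1 4 0 2 3 5]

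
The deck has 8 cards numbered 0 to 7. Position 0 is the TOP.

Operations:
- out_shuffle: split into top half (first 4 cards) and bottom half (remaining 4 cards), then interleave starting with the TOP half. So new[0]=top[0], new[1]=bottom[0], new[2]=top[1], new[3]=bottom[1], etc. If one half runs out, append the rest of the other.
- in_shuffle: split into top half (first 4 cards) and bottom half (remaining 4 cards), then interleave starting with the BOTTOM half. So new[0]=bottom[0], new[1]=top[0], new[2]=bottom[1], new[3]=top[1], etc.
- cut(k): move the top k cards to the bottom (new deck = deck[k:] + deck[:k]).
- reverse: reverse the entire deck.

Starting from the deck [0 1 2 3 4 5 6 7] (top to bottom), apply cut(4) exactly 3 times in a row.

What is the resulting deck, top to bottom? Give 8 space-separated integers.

After op 1 (cut(4)): [4 5 6 7 0 1 2 3]
After op 2 (cut(4)): [0 1 2 3 4 5 6 7]
After op 3 (cut(4)): [4 5 6 7 0 1 2 3]

Answer: 4 5 6 7 0 1 2 3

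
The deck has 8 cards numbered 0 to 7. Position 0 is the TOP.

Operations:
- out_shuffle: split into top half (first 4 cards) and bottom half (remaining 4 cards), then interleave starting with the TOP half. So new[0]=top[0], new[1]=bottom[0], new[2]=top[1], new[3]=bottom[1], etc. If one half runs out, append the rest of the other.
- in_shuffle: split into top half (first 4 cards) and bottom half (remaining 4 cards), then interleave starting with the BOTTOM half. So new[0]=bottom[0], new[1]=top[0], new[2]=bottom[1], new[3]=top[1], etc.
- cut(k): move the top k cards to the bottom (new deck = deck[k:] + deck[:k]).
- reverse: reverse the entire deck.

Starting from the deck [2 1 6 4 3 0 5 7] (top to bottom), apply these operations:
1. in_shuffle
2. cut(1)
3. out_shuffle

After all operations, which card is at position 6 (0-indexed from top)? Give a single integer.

Answer: 5

Derivation:
After op 1 (in_shuffle): [3 2 0 1 5 6 7 4]
After op 2 (cut(1)): [2 0 1 5 6 7 4 3]
After op 3 (out_shuffle): [2 6 0 7 1 4 5 3]
Position 6: card 5.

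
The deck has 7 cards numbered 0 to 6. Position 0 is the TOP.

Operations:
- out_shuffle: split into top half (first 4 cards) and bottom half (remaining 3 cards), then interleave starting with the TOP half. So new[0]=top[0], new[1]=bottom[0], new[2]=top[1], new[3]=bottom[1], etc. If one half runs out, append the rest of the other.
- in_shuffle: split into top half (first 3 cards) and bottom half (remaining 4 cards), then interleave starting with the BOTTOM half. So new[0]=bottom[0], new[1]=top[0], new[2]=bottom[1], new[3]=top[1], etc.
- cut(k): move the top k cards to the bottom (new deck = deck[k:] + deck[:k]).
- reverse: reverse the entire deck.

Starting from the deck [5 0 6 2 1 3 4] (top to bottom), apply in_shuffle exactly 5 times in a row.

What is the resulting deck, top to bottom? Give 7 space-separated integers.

Answer: 0 2 3 5 6 1 4

Derivation:
After op 1 (in_shuffle): [2 5 1 0 3 6 4]
After op 2 (in_shuffle): [0 2 3 5 6 1 4]
After op 3 (in_shuffle): [5 0 6 2 1 3 4]
After op 4 (in_shuffle): [2 5 1 0 3 6 4]
After op 5 (in_shuffle): [0 2 3 5 6 1 4]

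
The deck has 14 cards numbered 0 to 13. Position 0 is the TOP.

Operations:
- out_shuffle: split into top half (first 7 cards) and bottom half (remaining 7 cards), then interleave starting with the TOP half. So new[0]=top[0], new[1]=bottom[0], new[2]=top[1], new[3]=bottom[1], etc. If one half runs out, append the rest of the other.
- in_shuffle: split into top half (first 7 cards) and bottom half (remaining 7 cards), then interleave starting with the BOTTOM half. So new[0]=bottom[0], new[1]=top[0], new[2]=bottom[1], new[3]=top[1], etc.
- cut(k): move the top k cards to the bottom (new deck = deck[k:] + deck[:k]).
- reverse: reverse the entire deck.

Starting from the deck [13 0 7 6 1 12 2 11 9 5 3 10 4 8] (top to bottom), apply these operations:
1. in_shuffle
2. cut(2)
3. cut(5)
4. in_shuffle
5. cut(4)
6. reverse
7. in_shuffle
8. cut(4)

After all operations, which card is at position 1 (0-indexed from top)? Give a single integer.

After op 1 (in_shuffle): [11 13 9 0 5 7 3 6 10 1 4 12 8 2]
After op 2 (cut(2)): [9 0 5 7 3 6 10 1 4 12 8 2 11 13]
After op 3 (cut(5)): [6 10 1 4 12 8 2 11 13 9 0 5 7 3]
After op 4 (in_shuffle): [11 6 13 10 9 1 0 4 5 12 7 8 3 2]
After op 5 (cut(4)): [9 1 0 4 5 12 7 8 3 2 11 6 13 10]
After op 6 (reverse): [10 13 6 11 2 3 8 7 12 5 4 0 1 9]
After op 7 (in_shuffle): [7 10 12 13 5 6 4 11 0 2 1 3 9 8]
After op 8 (cut(4)): [5 6 4 11 0 2 1 3 9 8 7 10 12 13]
Position 1: card 6.

Answer: 6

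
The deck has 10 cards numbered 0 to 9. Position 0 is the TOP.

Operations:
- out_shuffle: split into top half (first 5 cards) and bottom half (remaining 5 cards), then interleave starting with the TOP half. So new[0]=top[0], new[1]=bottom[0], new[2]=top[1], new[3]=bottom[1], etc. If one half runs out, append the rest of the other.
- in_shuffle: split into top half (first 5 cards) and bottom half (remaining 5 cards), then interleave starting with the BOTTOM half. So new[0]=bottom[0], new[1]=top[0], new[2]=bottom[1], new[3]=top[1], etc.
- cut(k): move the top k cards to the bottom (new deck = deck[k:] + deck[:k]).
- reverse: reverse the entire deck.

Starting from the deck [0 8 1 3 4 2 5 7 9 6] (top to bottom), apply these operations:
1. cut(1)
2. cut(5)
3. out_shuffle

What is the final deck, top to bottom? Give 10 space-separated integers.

After op 1 (cut(1)): [8 1 3 4 2 5 7 9 6 0]
After op 2 (cut(5)): [5 7 9 6 0 8 1 3 4 2]
After op 3 (out_shuffle): [5 8 7 1 9 3 6 4 0 2]

Answer: 5 8 7 1 9 3 6 4 0 2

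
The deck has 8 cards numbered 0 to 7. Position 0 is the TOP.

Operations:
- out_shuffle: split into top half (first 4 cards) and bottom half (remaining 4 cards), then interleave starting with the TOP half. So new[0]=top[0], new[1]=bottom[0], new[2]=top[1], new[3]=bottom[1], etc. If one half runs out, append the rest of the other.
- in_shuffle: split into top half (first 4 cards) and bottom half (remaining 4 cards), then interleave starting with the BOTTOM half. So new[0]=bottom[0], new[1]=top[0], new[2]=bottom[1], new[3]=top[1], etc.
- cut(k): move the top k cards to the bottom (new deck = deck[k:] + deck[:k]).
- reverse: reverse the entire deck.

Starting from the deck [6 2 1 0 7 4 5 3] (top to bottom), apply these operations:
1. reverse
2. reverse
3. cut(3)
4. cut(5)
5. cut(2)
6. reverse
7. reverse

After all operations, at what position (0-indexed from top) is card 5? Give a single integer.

After op 1 (reverse): [3 5 4 7 0 1 2 6]
After op 2 (reverse): [6 2 1 0 7 4 5 3]
After op 3 (cut(3)): [0 7 4 5 3 6 2 1]
After op 4 (cut(5)): [6 2 1 0 7 4 5 3]
After op 5 (cut(2)): [1 0 7 4 5 3 6 2]
After op 6 (reverse): [2 6 3 5 4 7 0 1]
After op 7 (reverse): [1 0 7 4 5 3 6 2]
Card 5 is at position 4.

Answer: 4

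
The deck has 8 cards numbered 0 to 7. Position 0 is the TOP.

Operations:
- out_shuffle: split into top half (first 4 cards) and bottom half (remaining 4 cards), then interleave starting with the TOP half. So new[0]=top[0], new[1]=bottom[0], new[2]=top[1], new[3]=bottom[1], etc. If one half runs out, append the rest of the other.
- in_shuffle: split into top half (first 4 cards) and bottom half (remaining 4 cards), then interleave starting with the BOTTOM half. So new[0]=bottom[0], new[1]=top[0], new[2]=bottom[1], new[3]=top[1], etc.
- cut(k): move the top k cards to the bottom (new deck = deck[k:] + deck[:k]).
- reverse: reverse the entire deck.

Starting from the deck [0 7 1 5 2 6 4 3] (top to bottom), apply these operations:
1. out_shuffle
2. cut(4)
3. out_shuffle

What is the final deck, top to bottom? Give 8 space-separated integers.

After op 1 (out_shuffle): [0 2 7 6 1 4 5 3]
After op 2 (cut(4)): [1 4 5 3 0 2 7 6]
After op 3 (out_shuffle): [1 0 4 2 5 7 3 6]

Answer: 1 0 4 2 5 7 3 6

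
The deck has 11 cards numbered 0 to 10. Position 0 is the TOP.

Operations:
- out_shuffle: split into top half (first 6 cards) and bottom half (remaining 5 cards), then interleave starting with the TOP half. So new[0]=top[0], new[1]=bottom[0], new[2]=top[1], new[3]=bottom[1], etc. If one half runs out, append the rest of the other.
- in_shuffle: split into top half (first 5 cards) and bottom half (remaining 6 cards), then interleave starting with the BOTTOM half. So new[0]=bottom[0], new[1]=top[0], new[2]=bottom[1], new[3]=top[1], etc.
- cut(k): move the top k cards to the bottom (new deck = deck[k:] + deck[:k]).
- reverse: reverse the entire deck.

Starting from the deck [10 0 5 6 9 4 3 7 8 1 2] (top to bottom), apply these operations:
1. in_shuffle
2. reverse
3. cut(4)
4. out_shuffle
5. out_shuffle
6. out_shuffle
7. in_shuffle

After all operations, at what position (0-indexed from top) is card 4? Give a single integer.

After op 1 (in_shuffle): [4 10 3 0 7 5 8 6 1 9 2]
After op 2 (reverse): [2 9 1 6 8 5 7 0 3 10 4]
After op 3 (cut(4)): [8 5 7 0 3 10 4 2 9 1 6]
After op 4 (out_shuffle): [8 4 5 2 7 9 0 1 3 6 10]
After op 5 (out_shuffle): [8 0 4 1 5 3 2 6 7 10 9]
After op 6 (out_shuffle): [8 2 0 6 4 7 1 10 5 9 3]
After op 7 (in_shuffle): [7 8 1 2 10 0 5 6 9 4 3]
Card 4 is at position 9.

Answer: 9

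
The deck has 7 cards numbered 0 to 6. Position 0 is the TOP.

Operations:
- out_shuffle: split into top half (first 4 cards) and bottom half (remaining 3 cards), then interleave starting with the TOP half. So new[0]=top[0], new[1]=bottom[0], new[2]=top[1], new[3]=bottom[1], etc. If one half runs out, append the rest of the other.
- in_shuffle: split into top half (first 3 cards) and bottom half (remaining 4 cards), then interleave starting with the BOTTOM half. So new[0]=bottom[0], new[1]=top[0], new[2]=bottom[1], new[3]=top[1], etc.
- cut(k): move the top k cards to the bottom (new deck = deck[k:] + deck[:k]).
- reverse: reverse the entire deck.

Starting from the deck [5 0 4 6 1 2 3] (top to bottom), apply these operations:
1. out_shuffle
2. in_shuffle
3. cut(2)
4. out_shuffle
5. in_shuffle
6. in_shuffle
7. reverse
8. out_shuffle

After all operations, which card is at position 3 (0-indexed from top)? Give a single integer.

Answer: 2

Derivation:
After op 1 (out_shuffle): [5 1 0 2 4 3 6]
After op 2 (in_shuffle): [2 5 4 1 3 0 6]
After op 3 (cut(2)): [4 1 3 0 6 2 5]
After op 4 (out_shuffle): [4 6 1 2 3 5 0]
After op 5 (in_shuffle): [2 4 3 6 5 1 0]
After op 6 (in_shuffle): [6 2 5 4 1 3 0]
After op 7 (reverse): [0 3 1 4 5 2 6]
After op 8 (out_shuffle): [0 5 3 2 1 6 4]
Position 3: card 2.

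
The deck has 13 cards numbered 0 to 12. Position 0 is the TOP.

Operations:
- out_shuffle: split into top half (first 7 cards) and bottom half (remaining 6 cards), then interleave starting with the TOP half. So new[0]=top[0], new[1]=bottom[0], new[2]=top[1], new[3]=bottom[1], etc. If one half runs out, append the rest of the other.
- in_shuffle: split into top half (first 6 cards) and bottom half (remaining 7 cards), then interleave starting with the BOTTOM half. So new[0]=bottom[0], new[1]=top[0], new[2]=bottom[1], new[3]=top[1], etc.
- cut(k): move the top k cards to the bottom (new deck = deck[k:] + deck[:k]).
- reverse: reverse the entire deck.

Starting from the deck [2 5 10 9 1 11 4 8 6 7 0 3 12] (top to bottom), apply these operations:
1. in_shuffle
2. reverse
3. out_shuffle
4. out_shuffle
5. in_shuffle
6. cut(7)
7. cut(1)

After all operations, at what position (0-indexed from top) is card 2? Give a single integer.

Answer: 3

Derivation:
After op 1 (in_shuffle): [4 2 8 5 6 10 7 9 0 1 3 11 12]
After op 2 (reverse): [12 11 3 1 0 9 7 10 6 5 8 2 4]
After op 3 (out_shuffle): [12 10 11 6 3 5 1 8 0 2 9 4 7]
After op 4 (out_shuffle): [12 8 10 0 11 2 6 9 3 4 5 7 1]
After op 5 (in_shuffle): [6 12 9 8 3 10 4 0 5 11 7 2 1]
After op 6 (cut(7)): [0 5 11 7 2 1 6 12 9 8 3 10 4]
After op 7 (cut(1)): [5 11 7 2 1 6 12 9 8 3 10 4 0]
Card 2 is at position 3.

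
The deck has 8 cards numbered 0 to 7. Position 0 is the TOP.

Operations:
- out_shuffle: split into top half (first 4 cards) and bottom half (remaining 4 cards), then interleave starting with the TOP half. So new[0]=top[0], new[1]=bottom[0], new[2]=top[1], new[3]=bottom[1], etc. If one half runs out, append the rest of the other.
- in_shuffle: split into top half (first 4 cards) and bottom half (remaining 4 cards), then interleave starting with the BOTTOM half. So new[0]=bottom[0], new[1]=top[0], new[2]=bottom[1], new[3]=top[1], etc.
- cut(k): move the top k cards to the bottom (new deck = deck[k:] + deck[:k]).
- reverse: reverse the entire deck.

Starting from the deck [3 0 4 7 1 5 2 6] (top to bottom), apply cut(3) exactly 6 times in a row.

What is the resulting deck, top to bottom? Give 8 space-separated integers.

Answer: 4 7 1 5 2 6 3 0

Derivation:
After op 1 (cut(3)): [7 1 5 2 6 3 0 4]
After op 2 (cut(3)): [2 6 3 0 4 7 1 5]
After op 3 (cut(3)): [0 4 7 1 5 2 6 3]
After op 4 (cut(3)): [1 5 2 6 3 0 4 7]
After op 5 (cut(3)): [6 3 0 4 7 1 5 2]
After op 6 (cut(3)): [4 7 1 5 2 6 3 0]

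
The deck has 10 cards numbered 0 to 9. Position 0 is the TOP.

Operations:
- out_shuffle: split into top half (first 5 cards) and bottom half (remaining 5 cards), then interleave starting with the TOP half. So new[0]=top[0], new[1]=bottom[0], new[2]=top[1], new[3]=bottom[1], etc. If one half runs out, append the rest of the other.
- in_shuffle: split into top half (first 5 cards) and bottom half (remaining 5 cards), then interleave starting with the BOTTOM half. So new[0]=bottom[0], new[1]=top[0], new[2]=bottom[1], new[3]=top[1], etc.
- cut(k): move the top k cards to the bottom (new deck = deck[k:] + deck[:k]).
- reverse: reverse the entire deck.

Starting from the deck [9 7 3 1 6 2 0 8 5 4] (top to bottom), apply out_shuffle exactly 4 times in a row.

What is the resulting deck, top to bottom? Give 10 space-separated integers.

After op 1 (out_shuffle): [9 2 7 0 3 8 1 5 6 4]
After op 2 (out_shuffle): [9 8 2 1 7 5 0 6 3 4]
After op 3 (out_shuffle): [9 5 8 0 2 6 1 3 7 4]
After op 4 (out_shuffle): [9 6 5 1 8 3 0 7 2 4]

Answer: 9 6 5 1 8 3 0 7 2 4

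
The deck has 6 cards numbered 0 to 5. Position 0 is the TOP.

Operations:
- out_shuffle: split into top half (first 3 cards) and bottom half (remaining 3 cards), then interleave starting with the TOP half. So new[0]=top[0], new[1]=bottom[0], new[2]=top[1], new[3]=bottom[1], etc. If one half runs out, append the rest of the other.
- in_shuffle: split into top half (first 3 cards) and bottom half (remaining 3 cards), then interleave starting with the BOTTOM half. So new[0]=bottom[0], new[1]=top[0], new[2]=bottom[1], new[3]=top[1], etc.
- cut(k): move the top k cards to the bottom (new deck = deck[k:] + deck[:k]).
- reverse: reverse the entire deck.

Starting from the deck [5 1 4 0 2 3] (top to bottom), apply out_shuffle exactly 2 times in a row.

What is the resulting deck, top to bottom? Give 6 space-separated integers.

After op 1 (out_shuffle): [5 0 1 2 4 3]
After op 2 (out_shuffle): [5 2 0 4 1 3]

Answer: 5 2 0 4 1 3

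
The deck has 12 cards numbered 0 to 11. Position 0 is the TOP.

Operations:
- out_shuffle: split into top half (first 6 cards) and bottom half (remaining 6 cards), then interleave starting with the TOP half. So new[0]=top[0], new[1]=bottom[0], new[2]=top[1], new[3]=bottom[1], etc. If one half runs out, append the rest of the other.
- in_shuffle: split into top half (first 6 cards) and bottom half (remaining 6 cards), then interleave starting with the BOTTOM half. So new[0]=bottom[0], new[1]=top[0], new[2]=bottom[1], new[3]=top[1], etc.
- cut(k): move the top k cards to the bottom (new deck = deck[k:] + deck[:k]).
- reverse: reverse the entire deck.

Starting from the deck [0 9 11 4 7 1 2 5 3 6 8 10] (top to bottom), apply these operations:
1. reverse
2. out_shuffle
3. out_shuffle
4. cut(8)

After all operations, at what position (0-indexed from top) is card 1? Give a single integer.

Answer: 6

Derivation:
After op 1 (reverse): [10 8 6 3 5 2 1 7 4 11 9 0]
After op 2 (out_shuffle): [10 1 8 7 6 4 3 11 5 9 2 0]
After op 3 (out_shuffle): [10 3 1 11 8 5 7 9 6 2 4 0]
After op 4 (cut(8)): [6 2 4 0 10 3 1 11 8 5 7 9]
Card 1 is at position 6.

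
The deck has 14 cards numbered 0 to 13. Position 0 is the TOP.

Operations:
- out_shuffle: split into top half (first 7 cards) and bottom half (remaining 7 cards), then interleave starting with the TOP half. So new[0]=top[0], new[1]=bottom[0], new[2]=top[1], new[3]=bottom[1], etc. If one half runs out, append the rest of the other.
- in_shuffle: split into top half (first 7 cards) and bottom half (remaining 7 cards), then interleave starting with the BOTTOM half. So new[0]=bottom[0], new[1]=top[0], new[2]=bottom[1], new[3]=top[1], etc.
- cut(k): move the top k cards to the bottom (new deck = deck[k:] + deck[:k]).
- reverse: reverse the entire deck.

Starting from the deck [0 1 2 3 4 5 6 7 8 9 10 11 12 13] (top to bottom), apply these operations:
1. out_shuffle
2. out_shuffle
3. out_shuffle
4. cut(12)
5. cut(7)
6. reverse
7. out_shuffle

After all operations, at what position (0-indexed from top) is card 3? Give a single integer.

Answer: 1

Derivation:
After op 1 (out_shuffle): [0 7 1 8 2 9 3 10 4 11 5 12 6 13]
After op 2 (out_shuffle): [0 10 7 4 1 11 8 5 2 12 9 6 3 13]
After op 3 (out_shuffle): [0 5 10 2 7 12 4 9 1 6 11 3 8 13]
After op 4 (cut(12)): [8 13 0 5 10 2 7 12 4 9 1 6 11 3]
After op 5 (cut(7)): [12 4 9 1 6 11 3 8 13 0 5 10 2 7]
After op 6 (reverse): [7 2 10 5 0 13 8 3 11 6 1 9 4 12]
After op 7 (out_shuffle): [7 3 2 11 10 6 5 1 0 9 13 4 8 12]
Card 3 is at position 1.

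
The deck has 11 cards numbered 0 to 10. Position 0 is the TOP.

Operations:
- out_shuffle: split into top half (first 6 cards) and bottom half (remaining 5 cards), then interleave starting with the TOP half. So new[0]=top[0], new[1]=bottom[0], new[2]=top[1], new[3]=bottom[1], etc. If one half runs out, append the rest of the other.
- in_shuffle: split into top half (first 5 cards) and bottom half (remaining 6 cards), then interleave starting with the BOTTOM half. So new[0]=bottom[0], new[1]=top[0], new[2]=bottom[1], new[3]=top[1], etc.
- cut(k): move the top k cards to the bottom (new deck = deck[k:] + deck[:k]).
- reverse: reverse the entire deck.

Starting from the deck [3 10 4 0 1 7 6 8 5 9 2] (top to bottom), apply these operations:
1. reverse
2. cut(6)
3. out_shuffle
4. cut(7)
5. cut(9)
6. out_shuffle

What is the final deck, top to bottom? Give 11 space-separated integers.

Answer: 8 1 10 9 6 0 3 5 7 4 2

Derivation:
After op 1 (reverse): [2 9 5 8 6 7 1 0 4 10 3]
After op 2 (cut(6)): [1 0 4 10 3 2 9 5 8 6 7]
After op 3 (out_shuffle): [1 9 0 5 4 8 10 6 3 7 2]
After op 4 (cut(7)): [6 3 7 2 1 9 0 5 4 8 10]
After op 5 (cut(9)): [8 10 6 3 7 2 1 9 0 5 4]
After op 6 (out_shuffle): [8 1 10 9 6 0 3 5 7 4 2]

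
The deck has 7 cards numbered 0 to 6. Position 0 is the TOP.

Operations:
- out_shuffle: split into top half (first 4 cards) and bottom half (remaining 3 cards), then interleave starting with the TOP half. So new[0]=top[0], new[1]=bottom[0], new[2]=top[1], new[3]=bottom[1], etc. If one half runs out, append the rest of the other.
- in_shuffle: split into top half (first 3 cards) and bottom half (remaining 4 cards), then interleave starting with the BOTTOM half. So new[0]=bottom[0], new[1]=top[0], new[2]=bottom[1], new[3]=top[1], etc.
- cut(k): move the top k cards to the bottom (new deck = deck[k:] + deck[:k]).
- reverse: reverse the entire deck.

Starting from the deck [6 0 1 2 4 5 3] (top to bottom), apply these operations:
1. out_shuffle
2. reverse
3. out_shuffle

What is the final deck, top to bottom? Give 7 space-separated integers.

After op 1 (out_shuffle): [6 4 0 5 1 3 2]
After op 2 (reverse): [2 3 1 5 0 4 6]
After op 3 (out_shuffle): [2 0 3 4 1 6 5]

Answer: 2 0 3 4 1 6 5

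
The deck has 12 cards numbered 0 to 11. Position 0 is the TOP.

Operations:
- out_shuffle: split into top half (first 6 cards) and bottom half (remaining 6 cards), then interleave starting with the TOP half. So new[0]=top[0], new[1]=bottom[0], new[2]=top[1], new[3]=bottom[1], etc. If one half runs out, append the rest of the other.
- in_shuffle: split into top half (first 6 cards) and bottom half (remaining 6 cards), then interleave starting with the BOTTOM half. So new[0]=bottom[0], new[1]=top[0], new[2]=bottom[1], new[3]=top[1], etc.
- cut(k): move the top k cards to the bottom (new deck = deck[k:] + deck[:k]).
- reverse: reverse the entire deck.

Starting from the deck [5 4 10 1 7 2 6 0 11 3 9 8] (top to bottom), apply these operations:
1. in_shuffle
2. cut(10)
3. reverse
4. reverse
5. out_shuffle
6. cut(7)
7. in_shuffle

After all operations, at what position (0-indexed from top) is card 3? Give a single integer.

Answer: 8

Derivation:
After op 1 (in_shuffle): [6 5 0 4 11 10 3 1 9 7 8 2]
After op 2 (cut(10)): [8 2 6 5 0 4 11 10 3 1 9 7]
After op 3 (reverse): [7 9 1 3 10 11 4 0 5 6 2 8]
After op 4 (reverse): [8 2 6 5 0 4 11 10 3 1 9 7]
After op 5 (out_shuffle): [8 11 2 10 6 3 5 1 0 9 4 7]
After op 6 (cut(7)): [1 0 9 4 7 8 11 2 10 6 3 5]
After op 7 (in_shuffle): [11 1 2 0 10 9 6 4 3 7 5 8]
Card 3 is at position 8.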